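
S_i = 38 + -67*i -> [38, -29, -96, -163, -230]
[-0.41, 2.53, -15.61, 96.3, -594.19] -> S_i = -0.41*(-6.17)^i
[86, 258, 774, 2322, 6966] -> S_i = 86*3^i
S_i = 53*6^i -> [53, 318, 1908, 11448, 68688]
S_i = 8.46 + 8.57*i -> [8.46, 17.03, 25.6, 34.17, 42.74]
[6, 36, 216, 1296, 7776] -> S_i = 6*6^i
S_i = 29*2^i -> [29, 58, 116, 232, 464]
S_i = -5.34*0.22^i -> [-5.34, -1.17, -0.26, -0.06, -0.01]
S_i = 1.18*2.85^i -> [1.18, 3.36, 9.58, 27.32, 77.85]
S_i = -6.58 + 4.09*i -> [-6.58, -2.49, 1.6, 5.69, 9.78]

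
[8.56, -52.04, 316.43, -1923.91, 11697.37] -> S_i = 8.56*(-6.08)^i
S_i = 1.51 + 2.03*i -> [1.51, 3.54, 5.57, 7.6, 9.63]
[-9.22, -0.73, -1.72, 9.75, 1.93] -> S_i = Random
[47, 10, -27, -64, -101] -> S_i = 47 + -37*i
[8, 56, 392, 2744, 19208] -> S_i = 8*7^i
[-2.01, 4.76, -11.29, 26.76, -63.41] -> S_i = -2.01*(-2.37)^i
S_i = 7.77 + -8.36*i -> [7.77, -0.59, -8.95, -17.31, -25.67]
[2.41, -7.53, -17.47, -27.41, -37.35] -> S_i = 2.41 + -9.94*i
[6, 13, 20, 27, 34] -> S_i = 6 + 7*i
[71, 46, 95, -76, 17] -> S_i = Random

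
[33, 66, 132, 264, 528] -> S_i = 33*2^i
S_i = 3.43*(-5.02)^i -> [3.43, -17.22, 86.44, -433.92, 2178.26]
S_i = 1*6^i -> [1, 6, 36, 216, 1296]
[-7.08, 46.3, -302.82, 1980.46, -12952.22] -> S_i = -7.08*(-6.54)^i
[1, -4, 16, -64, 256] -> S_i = 1*-4^i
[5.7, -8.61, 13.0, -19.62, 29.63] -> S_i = 5.70*(-1.51)^i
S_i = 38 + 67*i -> [38, 105, 172, 239, 306]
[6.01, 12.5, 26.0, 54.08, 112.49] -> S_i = 6.01*2.08^i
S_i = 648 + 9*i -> [648, 657, 666, 675, 684]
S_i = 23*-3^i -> [23, -69, 207, -621, 1863]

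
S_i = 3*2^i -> [3, 6, 12, 24, 48]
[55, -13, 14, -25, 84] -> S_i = Random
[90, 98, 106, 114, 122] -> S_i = 90 + 8*i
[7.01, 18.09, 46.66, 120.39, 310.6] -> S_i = 7.01*2.58^i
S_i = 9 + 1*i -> [9, 10, 11, 12, 13]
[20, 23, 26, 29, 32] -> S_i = 20 + 3*i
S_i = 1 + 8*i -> [1, 9, 17, 25, 33]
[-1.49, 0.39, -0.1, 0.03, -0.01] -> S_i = -1.49*(-0.26)^i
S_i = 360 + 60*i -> [360, 420, 480, 540, 600]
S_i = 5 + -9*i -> [5, -4, -13, -22, -31]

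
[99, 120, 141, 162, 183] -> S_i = 99 + 21*i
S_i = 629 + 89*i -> [629, 718, 807, 896, 985]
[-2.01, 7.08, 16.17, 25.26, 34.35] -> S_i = -2.01 + 9.09*i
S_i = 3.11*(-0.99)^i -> [3.11, -3.08, 3.05, -3.02, 2.99]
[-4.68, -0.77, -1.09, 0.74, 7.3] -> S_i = Random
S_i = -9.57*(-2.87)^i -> [-9.57, 27.47, -78.83, 226.23, -649.29]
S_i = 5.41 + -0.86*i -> [5.41, 4.55, 3.69, 2.83, 1.97]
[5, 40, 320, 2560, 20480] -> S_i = 5*8^i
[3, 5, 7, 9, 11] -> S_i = 3 + 2*i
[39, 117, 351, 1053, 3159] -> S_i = 39*3^i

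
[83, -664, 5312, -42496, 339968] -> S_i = 83*-8^i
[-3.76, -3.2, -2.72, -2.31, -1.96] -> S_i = -3.76*0.85^i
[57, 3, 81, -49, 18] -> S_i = Random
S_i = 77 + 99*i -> [77, 176, 275, 374, 473]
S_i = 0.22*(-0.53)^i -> [0.22, -0.12, 0.06, -0.03, 0.02]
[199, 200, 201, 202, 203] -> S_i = 199 + 1*i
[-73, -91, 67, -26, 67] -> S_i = Random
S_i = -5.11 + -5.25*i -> [-5.11, -10.36, -15.61, -20.86, -26.11]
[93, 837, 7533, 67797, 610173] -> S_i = 93*9^i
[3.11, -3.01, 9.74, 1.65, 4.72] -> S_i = Random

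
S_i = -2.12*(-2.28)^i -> [-2.12, 4.83, -11.02, 25.13, -57.29]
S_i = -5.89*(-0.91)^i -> [-5.89, 5.36, -4.88, 4.44, -4.04]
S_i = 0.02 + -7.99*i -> [0.02, -7.97, -15.96, -23.95, -31.94]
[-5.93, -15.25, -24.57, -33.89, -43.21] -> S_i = -5.93 + -9.32*i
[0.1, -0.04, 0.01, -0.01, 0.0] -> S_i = 0.10*(-0.38)^i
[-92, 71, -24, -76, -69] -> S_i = Random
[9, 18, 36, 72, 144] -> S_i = 9*2^i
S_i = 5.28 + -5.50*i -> [5.28, -0.22, -5.72, -11.22, -16.72]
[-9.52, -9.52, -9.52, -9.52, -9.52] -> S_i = -9.52*1.00^i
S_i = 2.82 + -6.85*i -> [2.82, -4.03, -10.88, -17.73, -24.58]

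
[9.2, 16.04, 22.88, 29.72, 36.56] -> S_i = 9.20 + 6.84*i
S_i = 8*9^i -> [8, 72, 648, 5832, 52488]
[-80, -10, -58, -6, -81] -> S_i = Random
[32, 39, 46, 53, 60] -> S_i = 32 + 7*i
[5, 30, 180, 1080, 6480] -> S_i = 5*6^i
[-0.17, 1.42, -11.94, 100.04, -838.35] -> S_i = -0.17*(-8.38)^i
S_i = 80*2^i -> [80, 160, 320, 640, 1280]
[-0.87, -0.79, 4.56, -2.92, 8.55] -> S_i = Random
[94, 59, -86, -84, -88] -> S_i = Random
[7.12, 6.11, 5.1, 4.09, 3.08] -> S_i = 7.12 + -1.01*i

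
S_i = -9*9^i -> [-9, -81, -729, -6561, -59049]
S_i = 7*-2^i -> [7, -14, 28, -56, 112]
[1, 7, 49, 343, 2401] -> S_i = 1*7^i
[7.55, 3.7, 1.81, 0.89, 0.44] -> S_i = 7.55*0.49^i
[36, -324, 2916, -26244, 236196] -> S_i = 36*-9^i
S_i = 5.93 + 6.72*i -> [5.93, 12.65, 19.37, 26.09, 32.81]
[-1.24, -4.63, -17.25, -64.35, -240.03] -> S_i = -1.24*3.73^i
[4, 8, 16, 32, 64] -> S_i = 4*2^i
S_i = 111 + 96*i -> [111, 207, 303, 399, 495]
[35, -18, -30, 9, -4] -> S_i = Random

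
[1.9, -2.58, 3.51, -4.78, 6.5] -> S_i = 1.90*(-1.36)^i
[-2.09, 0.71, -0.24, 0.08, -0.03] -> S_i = -2.09*(-0.34)^i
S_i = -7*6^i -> [-7, -42, -252, -1512, -9072]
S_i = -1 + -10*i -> [-1, -11, -21, -31, -41]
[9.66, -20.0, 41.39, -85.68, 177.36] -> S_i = 9.66*(-2.07)^i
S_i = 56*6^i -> [56, 336, 2016, 12096, 72576]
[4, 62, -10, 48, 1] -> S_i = Random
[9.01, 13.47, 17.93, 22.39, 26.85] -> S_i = 9.01 + 4.46*i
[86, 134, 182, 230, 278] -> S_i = 86 + 48*i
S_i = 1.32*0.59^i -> [1.32, 0.78, 0.46, 0.27, 0.16]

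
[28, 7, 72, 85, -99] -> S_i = Random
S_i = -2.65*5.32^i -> [-2.65, -14.1, -75.0, -399.01, -2122.72]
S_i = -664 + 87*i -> [-664, -577, -490, -403, -316]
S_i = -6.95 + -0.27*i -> [-6.95, -7.22, -7.49, -7.76, -8.03]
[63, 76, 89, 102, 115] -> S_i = 63 + 13*i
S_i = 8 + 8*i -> [8, 16, 24, 32, 40]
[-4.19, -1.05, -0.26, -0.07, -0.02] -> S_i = -4.19*0.25^i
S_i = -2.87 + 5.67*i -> [-2.87, 2.8, 8.47, 14.14, 19.81]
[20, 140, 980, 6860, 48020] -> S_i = 20*7^i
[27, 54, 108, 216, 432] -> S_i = 27*2^i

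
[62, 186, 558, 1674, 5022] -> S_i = 62*3^i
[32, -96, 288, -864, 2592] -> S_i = 32*-3^i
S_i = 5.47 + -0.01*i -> [5.47, 5.46, 5.45, 5.44, 5.43]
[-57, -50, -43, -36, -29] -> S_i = -57 + 7*i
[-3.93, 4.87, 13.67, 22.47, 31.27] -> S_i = -3.93 + 8.80*i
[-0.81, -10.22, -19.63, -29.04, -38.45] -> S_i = -0.81 + -9.41*i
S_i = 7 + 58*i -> [7, 65, 123, 181, 239]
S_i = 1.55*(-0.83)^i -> [1.55, -1.29, 1.07, -0.89, 0.74]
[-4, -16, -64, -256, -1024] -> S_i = -4*4^i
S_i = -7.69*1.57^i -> [-7.69, -12.07, -18.96, -29.76, -46.72]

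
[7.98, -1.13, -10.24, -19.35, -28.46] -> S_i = 7.98 + -9.11*i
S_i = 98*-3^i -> [98, -294, 882, -2646, 7938]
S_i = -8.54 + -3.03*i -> [-8.54, -11.57, -14.6, -17.63, -20.66]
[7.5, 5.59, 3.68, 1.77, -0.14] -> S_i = 7.50 + -1.91*i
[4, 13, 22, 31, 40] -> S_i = 4 + 9*i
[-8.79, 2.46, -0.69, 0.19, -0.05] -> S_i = -8.79*(-0.28)^i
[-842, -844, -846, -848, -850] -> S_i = -842 + -2*i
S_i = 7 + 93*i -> [7, 100, 193, 286, 379]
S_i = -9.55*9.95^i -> [-9.55, -95.02, -945.47, -9407.47, -93604.28]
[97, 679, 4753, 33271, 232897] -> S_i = 97*7^i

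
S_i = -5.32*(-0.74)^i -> [-5.32, 3.94, -2.91, 2.16, -1.6]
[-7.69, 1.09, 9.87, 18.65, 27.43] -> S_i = -7.69 + 8.78*i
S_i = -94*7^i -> [-94, -658, -4606, -32242, -225694]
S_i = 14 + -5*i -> [14, 9, 4, -1, -6]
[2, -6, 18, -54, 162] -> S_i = 2*-3^i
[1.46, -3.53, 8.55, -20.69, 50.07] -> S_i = 1.46*(-2.42)^i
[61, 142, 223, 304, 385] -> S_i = 61 + 81*i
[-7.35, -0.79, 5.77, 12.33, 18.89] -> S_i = -7.35 + 6.56*i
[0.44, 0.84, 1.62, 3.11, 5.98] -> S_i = 0.44*1.92^i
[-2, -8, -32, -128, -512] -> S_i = -2*4^i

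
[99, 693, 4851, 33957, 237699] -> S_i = 99*7^i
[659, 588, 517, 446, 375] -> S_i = 659 + -71*i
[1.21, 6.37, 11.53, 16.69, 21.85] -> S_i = 1.21 + 5.16*i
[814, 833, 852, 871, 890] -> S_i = 814 + 19*i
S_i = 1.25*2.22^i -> [1.25, 2.78, 6.16, 13.68, 30.36]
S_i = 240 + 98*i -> [240, 338, 436, 534, 632]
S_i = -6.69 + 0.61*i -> [-6.69, -6.08, -5.47, -4.86, -4.25]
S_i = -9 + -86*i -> [-9, -95, -181, -267, -353]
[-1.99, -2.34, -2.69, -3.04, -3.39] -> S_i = -1.99 + -0.35*i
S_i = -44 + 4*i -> [-44, -40, -36, -32, -28]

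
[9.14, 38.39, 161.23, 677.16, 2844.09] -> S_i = 9.14*4.20^i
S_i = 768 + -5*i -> [768, 763, 758, 753, 748]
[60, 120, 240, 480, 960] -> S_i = 60*2^i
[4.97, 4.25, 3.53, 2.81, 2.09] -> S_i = 4.97 + -0.72*i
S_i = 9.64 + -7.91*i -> [9.64, 1.73, -6.18, -14.09, -22.0]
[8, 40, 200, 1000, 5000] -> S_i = 8*5^i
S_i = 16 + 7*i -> [16, 23, 30, 37, 44]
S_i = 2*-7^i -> [2, -14, 98, -686, 4802]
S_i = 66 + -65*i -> [66, 1, -64, -129, -194]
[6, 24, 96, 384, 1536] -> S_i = 6*4^i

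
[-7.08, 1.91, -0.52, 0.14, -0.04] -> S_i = -7.08*(-0.27)^i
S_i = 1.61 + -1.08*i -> [1.61, 0.53, -0.55, -1.63, -2.71]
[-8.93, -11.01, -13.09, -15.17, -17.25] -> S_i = -8.93 + -2.08*i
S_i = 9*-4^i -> [9, -36, 144, -576, 2304]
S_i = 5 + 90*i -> [5, 95, 185, 275, 365]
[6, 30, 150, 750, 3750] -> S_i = 6*5^i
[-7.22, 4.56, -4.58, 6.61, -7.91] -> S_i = Random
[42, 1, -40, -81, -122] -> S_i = 42 + -41*i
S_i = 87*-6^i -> [87, -522, 3132, -18792, 112752]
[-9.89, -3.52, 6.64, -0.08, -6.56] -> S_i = Random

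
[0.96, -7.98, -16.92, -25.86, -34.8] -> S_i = 0.96 + -8.94*i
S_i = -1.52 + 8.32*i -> [-1.52, 6.8, 15.12, 23.44, 31.76]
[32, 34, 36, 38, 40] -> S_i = 32 + 2*i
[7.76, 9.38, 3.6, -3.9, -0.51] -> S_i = Random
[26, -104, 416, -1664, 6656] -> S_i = 26*-4^i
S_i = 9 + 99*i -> [9, 108, 207, 306, 405]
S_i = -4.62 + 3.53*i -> [-4.62, -1.09, 2.44, 5.97, 9.5]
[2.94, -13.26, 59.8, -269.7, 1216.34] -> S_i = 2.94*(-4.51)^i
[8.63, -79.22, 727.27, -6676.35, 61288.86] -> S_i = 8.63*(-9.18)^i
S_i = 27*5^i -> [27, 135, 675, 3375, 16875]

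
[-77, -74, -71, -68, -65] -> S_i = -77 + 3*i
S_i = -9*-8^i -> [-9, 72, -576, 4608, -36864]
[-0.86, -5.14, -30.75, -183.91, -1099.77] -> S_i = -0.86*5.98^i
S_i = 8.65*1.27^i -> [8.65, 10.99, 13.95, 17.72, 22.5]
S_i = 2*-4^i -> [2, -8, 32, -128, 512]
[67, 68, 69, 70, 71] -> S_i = 67 + 1*i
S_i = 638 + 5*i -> [638, 643, 648, 653, 658]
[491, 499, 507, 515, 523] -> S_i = 491 + 8*i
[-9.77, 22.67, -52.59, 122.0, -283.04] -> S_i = -9.77*(-2.32)^i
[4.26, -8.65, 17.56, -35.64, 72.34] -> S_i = 4.26*(-2.03)^i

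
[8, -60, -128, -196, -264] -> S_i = 8 + -68*i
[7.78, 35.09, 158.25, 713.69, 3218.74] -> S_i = 7.78*4.51^i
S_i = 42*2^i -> [42, 84, 168, 336, 672]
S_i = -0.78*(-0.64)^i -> [-0.78, 0.5, -0.32, 0.2, -0.13]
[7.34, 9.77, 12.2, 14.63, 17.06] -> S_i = 7.34 + 2.43*i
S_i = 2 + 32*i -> [2, 34, 66, 98, 130]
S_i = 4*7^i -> [4, 28, 196, 1372, 9604]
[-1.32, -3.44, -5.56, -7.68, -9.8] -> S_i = -1.32 + -2.12*i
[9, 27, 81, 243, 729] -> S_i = 9*3^i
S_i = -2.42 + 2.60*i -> [-2.42, 0.18, 2.78, 5.38, 7.98]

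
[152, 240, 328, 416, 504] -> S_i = 152 + 88*i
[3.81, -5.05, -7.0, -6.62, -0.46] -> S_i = Random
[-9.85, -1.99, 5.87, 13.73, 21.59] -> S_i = -9.85 + 7.86*i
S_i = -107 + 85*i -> [-107, -22, 63, 148, 233]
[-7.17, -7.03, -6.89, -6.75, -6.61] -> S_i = -7.17*0.98^i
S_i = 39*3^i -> [39, 117, 351, 1053, 3159]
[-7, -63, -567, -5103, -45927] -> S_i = -7*9^i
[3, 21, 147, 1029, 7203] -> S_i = 3*7^i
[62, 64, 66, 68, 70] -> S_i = 62 + 2*i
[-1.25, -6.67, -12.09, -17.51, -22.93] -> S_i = -1.25 + -5.42*i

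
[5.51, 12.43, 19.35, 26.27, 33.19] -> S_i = 5.51 + 6.92*i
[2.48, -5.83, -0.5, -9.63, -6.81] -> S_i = Random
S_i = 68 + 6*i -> [68, 74, 80, 86, 92]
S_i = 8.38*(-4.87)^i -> [8.38, -40.81, 198.75, -967.9, 4713.68]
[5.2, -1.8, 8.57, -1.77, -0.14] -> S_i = Random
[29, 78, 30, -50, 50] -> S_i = Random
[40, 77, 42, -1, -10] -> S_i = Random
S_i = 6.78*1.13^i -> [6.78, 7.66, 8.66, 9.78, 11.05]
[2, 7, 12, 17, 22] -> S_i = 2 + 5*i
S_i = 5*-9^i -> [5, -45, 405, -3645, 32805]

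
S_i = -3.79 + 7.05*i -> [-3.79, 3.26, 10.31, 17.36, 24.41]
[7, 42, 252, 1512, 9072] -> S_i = 7*6^i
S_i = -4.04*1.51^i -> [-4.04, -6.1, -9.21, -13.91, -21.0]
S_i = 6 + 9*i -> [6, 15, 24, 33, 42]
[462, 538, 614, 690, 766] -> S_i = 462 + 76*i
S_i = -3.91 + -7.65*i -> [-3.91, -11.56, -19.21, -26.86, -34.51]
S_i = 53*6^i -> [53, 318, 1908, 11448, 68688]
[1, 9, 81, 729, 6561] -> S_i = 1*9^i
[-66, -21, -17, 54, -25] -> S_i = Random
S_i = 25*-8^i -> [25, -200, 1600, -12800, 102400]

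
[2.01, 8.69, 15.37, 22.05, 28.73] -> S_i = 2.01 + 6.68*i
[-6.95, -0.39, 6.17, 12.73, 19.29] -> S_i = -6.95 + 6.56*i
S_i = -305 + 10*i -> [-305, -295, -285, -275, -265]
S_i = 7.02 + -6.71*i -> [7.02, 0.31, -6.4, -13.11, -19.82]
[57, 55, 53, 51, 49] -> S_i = 57 + -2*i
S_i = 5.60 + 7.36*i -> [5.6, 12.96, 20.32, 27.68, 35.04]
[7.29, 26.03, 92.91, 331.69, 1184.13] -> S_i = 7.29*3.57^i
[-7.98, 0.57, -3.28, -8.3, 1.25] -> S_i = Random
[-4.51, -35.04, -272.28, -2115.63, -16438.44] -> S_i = -4.51*7.77^i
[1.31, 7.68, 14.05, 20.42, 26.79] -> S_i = 1.31 + 6.37*i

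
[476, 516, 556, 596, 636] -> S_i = 476 + 40*i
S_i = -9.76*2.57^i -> [-9.76, -25.08, -64.46, -165.67, -425.78]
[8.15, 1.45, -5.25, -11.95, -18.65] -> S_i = 8.15 + -6.70*i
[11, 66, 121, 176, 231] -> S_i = 11 + 55*i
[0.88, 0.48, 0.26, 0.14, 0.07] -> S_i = 0.88*0.54^i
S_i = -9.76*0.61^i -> [-9.76, -5.95, -3.63, -2.22, -1.35]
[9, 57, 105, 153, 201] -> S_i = 9 + 48*i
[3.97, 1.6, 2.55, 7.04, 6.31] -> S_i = Random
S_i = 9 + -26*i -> [9, -17, -43, -69, -95]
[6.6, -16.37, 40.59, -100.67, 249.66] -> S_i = 6.60*(-2.48)^i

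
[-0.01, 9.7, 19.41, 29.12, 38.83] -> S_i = -0.01 + 9.71*i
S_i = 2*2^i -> [2, 4, 8, 16, 32]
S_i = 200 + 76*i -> [200, 276, 352, 428, 504]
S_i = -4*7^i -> [-4, -28, -196, -1372, -9604]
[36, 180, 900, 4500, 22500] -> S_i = 36*5^i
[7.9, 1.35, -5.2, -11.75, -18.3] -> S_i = 7.90 + -6.55*i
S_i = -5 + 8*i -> [-5, 3, 11, 19, 27]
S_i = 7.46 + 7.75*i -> [7.46, 15.21, 22.96, 30.71, 38.46]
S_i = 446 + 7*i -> [446, 453, 460, 467, 474]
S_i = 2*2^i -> [2, 4, 8, 16, 32]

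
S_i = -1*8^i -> [-1, -8, -64, -512, -4096]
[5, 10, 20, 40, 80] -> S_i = 5*2^i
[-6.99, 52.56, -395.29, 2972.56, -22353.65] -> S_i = -6.99*(-7.52)^i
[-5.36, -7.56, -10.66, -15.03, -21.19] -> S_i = -5.36*1.41^i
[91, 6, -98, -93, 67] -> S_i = Random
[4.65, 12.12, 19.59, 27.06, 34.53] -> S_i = 4.65 + 7.47*i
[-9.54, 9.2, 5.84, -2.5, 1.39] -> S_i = Random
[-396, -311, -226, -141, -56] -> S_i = -396 + 85*i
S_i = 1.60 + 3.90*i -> [1.6, 5.5, 9.4, 13.3, 17.2]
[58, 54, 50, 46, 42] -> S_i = 58 + -4*i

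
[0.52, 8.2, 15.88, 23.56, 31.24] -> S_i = 0.52 + 7.68*i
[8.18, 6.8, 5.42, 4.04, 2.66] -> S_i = 8.18 + -1.38*i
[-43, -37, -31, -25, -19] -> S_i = -43 + 6*i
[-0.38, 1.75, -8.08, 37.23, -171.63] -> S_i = -0.38*(-4.61)^i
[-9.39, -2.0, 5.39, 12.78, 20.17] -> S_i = -9.39 + 7.39*i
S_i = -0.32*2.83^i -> [-0.32, -0.91, -2.56, -7.25, -20.53]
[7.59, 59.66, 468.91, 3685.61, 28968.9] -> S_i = 7.59*7.86^i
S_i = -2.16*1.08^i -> [-2.16, -2.33, -2.52, -2.72, -2.94]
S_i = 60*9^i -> [60, 540, 4860, 43740, 393660]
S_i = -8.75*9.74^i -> [-8.75, -85.22, -830.09, -8085.09, -78748.79]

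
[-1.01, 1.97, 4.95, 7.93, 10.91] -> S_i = -1.01 + 2.98*i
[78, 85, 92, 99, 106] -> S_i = 78 + 7*i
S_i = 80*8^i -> [80, 640, 5120, 40960, 327680]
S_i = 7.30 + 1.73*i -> [7.3, 9.03, 10.76, 12.49, 14.22]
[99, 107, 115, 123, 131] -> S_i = 99 + 8*i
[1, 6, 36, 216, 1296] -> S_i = 1*6^i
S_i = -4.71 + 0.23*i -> [-4.71, -4.48, -4.25, -4.02, -3.79]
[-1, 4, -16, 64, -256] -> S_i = -1*-4^i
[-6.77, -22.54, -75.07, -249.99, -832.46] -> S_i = -6.77*3.33^i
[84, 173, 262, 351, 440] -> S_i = 84 + 89*i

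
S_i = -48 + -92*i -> [-48, -140, -232, -324, -416]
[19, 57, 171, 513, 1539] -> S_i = 19*3^i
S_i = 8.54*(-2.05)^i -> [8.54, -17.51, 35.89, -73.57, 150.82]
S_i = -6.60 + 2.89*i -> [-6.6, -3.71, -0.82, 2.07, 4.96]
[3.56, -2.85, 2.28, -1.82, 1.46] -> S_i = 3.56*(-0.80)^i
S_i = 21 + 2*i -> [21, 23, 25, 27, 29]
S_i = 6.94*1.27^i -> [6.94, 8.81, 11.19, 14.22, 18.05]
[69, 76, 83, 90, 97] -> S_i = 69 + 7*i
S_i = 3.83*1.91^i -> [3.83, 7.32, 13.97, 26.69, 50.97]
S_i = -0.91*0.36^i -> [-0.91, -0.33, -0.12, -0.04, -0.02]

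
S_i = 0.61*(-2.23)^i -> [0.61, -1.36, 3.03, -6.76, 15.09]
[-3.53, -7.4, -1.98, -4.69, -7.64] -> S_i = Random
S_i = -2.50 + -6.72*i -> [-2.5, -9.22, -15.94, -22.66, -29.38]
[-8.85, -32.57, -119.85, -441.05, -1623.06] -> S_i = -8.85*3.68^i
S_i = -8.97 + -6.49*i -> [-8.97, -15.46, -21.95, -28.44, -34.93]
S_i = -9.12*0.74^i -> [-9.12, -6.75, -4.99, -3.7, -2.73]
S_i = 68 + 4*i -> [68, 72, 76, 80, 84]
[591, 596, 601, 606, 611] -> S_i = 591 + 5*i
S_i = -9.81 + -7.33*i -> [-9.81, -17.14, -24.47, -31.8, -39.13]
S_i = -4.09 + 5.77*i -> [-4.09, 1.68, 7.45, 13.22, 18.99]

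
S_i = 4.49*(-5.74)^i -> [4.49, -25.77, 147.93, -849.15, 4874.09]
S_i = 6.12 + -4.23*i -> [6.12, 1.89, -2.34, -6.57, -10.8]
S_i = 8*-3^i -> [8, -24, 72, -216, 648]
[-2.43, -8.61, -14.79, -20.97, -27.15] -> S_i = -2.43 + -6.18*i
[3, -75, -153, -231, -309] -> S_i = 3 + -78*i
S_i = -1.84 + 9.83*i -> [-1.84, 7.99, 17.82, 27.65, 37.48]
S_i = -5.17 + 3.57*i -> [-5.17, -1.6, 1.97, 5.54, 9.11]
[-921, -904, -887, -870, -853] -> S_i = -921 + 17*i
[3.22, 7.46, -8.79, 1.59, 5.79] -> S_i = Random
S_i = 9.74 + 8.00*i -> [9.74, 17.74, 25.74, 33.74, 41.74]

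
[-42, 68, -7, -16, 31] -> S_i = Random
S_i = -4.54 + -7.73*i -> [-4.54, -12.27, -20.0, -27.73, -35.46]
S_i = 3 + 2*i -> [3, 5, 7, 9, 11]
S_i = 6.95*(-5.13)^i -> [6.95, -35.65, 182.9, -938.29, 4813.43]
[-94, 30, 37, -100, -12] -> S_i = Random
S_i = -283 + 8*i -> [-283, -275, -267, -259, -251]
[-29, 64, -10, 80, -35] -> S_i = Random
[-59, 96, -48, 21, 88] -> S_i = Random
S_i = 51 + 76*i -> [51, 127, 203, 279, 355]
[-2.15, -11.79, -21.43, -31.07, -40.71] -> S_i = -2.15 + -9.64*i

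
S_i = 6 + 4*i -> [6, 10, 14, 18, 22]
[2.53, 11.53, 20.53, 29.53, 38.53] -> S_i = 2.53 + 9.00*i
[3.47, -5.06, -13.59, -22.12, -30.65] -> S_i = 3.47 + -8.53*i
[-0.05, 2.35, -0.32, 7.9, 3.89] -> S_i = Random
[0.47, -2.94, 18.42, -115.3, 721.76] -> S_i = 0.47*(-6.26)^i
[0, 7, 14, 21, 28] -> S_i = 0 + 7*i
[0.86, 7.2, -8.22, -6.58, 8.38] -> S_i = Random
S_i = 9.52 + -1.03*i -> [9.52, 8.49, 7.46, 6.43, 5.4]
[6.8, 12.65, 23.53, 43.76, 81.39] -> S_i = 6.80*1.86^i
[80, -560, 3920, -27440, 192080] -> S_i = 80*-7^i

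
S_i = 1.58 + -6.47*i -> [1.58, -4.89, -11.36, -17.83, -24.3]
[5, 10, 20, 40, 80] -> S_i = 5*2^i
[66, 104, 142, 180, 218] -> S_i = 66 + 38*i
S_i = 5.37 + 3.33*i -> [5.37, 8.7, 12.03, 15.36, 18.69]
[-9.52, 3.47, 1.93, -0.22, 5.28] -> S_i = Random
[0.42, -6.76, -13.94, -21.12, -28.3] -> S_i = 0.42 + -7.18*i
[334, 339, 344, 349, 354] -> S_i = 334 + 5*i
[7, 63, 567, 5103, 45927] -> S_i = 7*9^i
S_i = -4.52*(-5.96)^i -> [-4.52, 26.94, -160.56, 956.92, -5703.26]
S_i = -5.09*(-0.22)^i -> [-5.09, 1.12, -0.25, 0.05, -0.01]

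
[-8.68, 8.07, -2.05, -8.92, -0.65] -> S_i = Random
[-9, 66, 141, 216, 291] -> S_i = -9 + 75*i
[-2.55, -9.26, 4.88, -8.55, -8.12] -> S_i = Random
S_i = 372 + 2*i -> [372, 374, 376, 378, 380]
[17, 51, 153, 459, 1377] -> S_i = 17*3^i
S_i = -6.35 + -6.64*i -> [-6.35, -12.99, -19.63, -26.27, -32.91]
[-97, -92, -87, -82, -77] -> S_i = -97 + 5*i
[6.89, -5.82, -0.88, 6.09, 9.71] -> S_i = Random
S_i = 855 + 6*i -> [855, 861, 867, 873, 879]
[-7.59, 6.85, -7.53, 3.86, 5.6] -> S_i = Random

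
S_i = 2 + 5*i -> [2, 7, 12, 17, 22]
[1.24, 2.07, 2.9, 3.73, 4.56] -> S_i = 1.24 + 0.83*i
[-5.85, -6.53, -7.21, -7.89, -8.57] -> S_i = -5.85 + -0.68*i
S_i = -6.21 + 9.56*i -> [-6.21, 3.35, 12.91, 22.47, 32.03]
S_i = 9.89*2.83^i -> [9.89, 27.99, 79.21, 224.16, 634.37]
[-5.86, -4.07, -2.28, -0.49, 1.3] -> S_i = -5.86 + 1.79*i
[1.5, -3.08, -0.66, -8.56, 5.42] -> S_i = Random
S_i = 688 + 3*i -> [688, 691, 694, 697, 700]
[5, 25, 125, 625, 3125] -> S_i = 5*5^i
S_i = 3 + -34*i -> [3, -31, -65, -99, -133]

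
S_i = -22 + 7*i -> [-22, -15, -8, -1, 6]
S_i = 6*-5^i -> [6, -30, 150, -750, 3750]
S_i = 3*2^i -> [3, 6, 12, 24, 48]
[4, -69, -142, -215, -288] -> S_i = 4 + -73*i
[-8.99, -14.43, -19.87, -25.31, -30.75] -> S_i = -8.99 + -5.44*i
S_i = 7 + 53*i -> [7, 60, 113, 166, 219]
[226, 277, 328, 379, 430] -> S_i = 226 + 51*i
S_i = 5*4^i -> [5, 20, 80, 320, 1280]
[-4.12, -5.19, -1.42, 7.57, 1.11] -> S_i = Random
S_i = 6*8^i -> [6, 48, 384, 3072, 24576]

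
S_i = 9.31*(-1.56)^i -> [9.31, -14.52, 22.66, -35.34, 55.14]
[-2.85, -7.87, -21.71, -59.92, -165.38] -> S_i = -2.85*2.76^i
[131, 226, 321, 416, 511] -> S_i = 131 + 95*i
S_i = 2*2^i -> [2, 4, 8, 16, 32]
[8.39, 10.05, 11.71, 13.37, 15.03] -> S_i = 8.39 + 1.66*i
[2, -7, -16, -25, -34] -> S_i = 2 + -9*i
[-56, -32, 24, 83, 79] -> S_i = Random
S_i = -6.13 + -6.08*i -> [-6.13, -12.21, -18.29, -24.37, -30.45]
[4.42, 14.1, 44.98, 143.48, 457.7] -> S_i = 4.42*3.19^i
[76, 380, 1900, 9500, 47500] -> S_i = 76*5^i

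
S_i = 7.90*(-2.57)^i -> [7.9, -20.3, 52.18, -134.1, 344.64]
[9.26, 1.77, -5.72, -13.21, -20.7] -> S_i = 9.26 + -7.49*i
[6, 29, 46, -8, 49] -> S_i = Random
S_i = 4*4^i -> [4, 16, 64, 256, 1024]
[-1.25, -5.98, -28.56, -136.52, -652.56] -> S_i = -1.25*4.78^i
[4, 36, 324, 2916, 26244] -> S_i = 4*9^i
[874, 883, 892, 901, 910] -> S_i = 874 + 9*i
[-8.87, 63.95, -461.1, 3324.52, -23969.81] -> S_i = -8.87*(-7.21)^i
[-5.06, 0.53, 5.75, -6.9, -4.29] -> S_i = Random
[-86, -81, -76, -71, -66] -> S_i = -86 + 5*i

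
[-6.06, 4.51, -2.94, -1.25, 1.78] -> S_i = Random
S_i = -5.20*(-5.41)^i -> [-5.2, 28.13, -152.19, 823.37, -4454.43]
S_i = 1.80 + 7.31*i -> [1.8, 9.11, 16.42, 23.73, 31.04]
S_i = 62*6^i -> [62, 372, 2232, 13392, 80352]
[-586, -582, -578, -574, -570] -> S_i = -586 + 4*i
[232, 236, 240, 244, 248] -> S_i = 232 + 4*i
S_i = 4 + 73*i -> [4, 77, 150, 223, 296]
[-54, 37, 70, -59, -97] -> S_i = Random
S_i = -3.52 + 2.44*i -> [-3.52, -1.08, 1.36, 3.8, 6.24]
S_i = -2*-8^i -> [-2, 16, -128, 1024, -8192]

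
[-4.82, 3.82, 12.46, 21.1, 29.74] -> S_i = -4.82 + 8.64*i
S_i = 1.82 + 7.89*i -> [1.82, 9.71, 17.6, 25.49, 33.38]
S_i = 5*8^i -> [5, 40, 320, 2560, 20480]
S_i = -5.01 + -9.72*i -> [-5.01, -14.73, -24.45, -34.17, -43.89]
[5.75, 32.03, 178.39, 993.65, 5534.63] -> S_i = 5.75*5.57^i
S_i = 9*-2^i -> [9, -18, 36, -72, 144]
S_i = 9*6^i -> [9, 54, 324, 1944, 11664]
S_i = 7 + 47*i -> [7, 54, 101, 148, 195]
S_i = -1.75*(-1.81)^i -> [-1.75, 3.17, -5.73, 10.38, -18.78]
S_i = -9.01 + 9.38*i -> [-9.01, 0.37, 9.75, 19.13, 28.51]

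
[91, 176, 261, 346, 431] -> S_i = 91 + 85*i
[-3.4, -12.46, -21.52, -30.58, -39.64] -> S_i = -3.40 + -9.06*i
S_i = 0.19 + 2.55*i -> [0.19, 2.74, 5.29, 7.84, 10.39]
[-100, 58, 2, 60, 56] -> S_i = Random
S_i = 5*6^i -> [5, 30, 180, 1080, 6480]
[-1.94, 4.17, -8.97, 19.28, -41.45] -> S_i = -1.94*(-2.15)^i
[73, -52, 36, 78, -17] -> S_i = Random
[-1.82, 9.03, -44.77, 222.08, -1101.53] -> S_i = -1.82*(-4.96)^i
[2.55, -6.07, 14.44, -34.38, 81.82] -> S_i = 2.55*(-2.38)^i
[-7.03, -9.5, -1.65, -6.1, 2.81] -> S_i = Random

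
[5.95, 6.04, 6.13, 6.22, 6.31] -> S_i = 5.95 + 0.09*i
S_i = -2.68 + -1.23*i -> [-2.68, -3.91, -5.14, -6.37, -7.6]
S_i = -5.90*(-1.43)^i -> [-5.9, 8.44, -12.06, 17.25, -24.67]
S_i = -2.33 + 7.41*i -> [-2.33, 5.08, 12.49, 19.9, 27.31]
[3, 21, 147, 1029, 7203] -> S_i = 3*7^i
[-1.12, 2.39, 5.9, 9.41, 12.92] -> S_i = -1.12 + 3.51*i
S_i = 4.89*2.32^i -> [4.89, 11.34, 26.32, 61.06, 141.66]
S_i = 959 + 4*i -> [959, 963, 967, 971, 975]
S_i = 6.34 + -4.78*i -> [6.34, 1.56, -3.22, -8.0, -12.78]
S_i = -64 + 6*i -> [-64, -58, -52, -46, -40]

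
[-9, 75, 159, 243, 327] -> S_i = -9 + 84*i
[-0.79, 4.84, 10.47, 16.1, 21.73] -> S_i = -0.79 + 5.63*i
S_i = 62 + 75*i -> [62, 137, 212, 287, 362]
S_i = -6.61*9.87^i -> [-6.61, -65.24, -643.93, -6355.55, -62729.25]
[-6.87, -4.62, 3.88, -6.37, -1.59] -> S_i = Random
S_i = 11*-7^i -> [11, -77, 539, -3773, 26411]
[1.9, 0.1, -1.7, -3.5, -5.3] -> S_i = 1.90 + -1.80*i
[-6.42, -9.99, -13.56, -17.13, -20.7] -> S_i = -6.42 + -3.57*i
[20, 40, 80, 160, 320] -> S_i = 20*2^i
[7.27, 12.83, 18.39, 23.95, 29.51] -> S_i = 7.27 + 5.56*i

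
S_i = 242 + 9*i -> [242, 251, 260, 269, 278]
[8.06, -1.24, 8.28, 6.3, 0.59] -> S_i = Random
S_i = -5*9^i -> [-5, -45, -405, -3645, -32805]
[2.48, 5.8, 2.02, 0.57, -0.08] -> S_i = Random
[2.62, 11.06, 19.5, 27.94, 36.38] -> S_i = 2.62 + 8.44*i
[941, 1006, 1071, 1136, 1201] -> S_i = 941 + 65*i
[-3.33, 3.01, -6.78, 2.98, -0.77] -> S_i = Random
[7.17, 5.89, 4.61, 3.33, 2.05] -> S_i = 7.17 + -1.28*i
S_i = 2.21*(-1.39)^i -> [2.21, -3.07, 4.27, -5.94, 8.25]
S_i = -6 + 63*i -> [-6, 57, 120, 183, 246]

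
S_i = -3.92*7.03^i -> [-3.92, -27.56, -193.73, -1361.92, -9574.31]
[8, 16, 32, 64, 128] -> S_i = 8*2^i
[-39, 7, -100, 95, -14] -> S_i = Random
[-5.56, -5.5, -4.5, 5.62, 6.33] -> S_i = Random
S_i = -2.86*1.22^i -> [-2.86, -3.49, -4.26, -5.19, -6.34]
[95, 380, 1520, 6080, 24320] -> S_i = 95*4^i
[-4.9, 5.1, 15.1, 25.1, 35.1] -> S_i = -4.90 + 10.00*i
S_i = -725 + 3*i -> [-725, -722, -719, -716, -713]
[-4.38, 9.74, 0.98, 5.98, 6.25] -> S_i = Random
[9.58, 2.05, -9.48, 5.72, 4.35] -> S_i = Random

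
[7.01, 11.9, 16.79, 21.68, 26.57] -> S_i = 7.01 + 4.89*i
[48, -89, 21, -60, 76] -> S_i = Random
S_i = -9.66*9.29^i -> [-9.66, -89.74, -833.7, -7745.05, -71951.52]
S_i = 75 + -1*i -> [75, 74, 73, 72, 71]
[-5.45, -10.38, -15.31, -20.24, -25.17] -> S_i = -5.45 + -4.93*i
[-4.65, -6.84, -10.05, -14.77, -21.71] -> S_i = -4.65*1.47^i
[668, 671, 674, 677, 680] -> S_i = 668 + 3*i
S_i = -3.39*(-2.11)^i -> [-3.39, 7.15, -15.09, 31.85, -67.19]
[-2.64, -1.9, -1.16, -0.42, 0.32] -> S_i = -2.64 + 0.74*i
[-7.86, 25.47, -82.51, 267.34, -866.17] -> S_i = -7.86*(-3.24)^i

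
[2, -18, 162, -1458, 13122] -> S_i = 2*-9^i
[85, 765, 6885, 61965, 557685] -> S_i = 85*9^i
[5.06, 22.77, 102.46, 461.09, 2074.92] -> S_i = 5.06*4.50^i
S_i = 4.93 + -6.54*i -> [4.93, -1.61, -8.15, -14.69, -21.23]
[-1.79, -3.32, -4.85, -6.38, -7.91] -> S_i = -1.79 + -1.53*i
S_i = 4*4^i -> [4, 16, 64, 256, 1024]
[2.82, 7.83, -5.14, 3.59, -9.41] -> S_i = Random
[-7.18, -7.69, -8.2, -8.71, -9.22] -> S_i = -7.18 + -0.51*i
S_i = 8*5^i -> [8, 40, 200, 1000, 5000]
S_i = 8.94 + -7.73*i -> [8.94, 1.21, -6.52, -14.25, -21.98]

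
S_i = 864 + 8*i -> [864, 872, 880, 888, 896]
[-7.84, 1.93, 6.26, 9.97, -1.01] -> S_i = Random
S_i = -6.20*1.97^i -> [-6.2, -12.21, -24.06, -47.4, -93.38]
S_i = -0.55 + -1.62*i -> [-0.55, -2.17, -3.79, -5.41, -7.03]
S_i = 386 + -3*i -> [386, 383, 380, 377, 374]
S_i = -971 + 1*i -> [-971, -970, -969, -968, -967]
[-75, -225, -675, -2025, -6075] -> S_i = -75*3^i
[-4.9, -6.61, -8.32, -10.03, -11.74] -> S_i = -4.90 + -1.71*i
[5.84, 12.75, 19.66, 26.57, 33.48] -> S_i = 5.84 + 6.91*i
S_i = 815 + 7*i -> [815, 822, 829, 836, 843]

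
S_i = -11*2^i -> [-11, -22, -44, -88, -176]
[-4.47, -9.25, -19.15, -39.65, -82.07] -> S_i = -4.47*2.07^i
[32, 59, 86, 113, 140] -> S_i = 32 + 27*i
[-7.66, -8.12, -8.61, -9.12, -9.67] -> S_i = -7.66*1.06^i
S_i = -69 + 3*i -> [-69, -66, -63, -60, -57]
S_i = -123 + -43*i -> [-123, -166, -209, -252, -295]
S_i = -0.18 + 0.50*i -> [-0.18, 0.32, 0.82, 1.32, 1.82]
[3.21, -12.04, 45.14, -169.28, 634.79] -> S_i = 3.21*(-3.75)^i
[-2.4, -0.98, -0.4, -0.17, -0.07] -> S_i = -2.40*0.41^i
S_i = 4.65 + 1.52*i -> [4.65, 6.17, 7.69, 9.21, 10.73]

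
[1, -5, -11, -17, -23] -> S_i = 1 + -6*i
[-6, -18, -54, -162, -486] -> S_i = -6*3^i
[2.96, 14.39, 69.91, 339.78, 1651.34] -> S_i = 2.96*4.86^i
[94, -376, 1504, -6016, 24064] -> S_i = 94*-4^i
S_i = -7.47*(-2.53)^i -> [-7.47, 18.9, -47.81, 120.97, -306.06]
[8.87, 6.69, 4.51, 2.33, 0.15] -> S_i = 8.87 + -2.18*i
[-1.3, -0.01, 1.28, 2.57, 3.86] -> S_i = -1.30 + 1.29*i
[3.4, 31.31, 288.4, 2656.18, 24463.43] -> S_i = 3.40*9.21^i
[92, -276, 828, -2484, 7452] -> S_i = 92*-3^i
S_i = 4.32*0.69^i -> [4.32, 2.98, 2.06, 1.42, 0.98]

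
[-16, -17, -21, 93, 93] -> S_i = Random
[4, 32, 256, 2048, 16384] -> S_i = 4*8^i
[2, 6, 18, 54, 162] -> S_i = 2*3^i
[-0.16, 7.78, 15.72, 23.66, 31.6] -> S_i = -0.16 + 7.94*i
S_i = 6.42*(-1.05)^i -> [6.42, -6.74, 7.08, -7.43, 7.8]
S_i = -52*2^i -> [-52, -104, -208, -416, -832]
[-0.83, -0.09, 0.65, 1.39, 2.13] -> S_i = -0.83 + 0.74*i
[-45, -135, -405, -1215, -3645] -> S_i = -45*3^i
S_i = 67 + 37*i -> [67, 104, 141, 178, 215]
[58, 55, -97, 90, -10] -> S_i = Random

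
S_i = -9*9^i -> [-9, -81, -729, -6561, -59049]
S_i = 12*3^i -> [12, 36, 108, 324, 972]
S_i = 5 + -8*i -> [5, -3, -11, -19, -27]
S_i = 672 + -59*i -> [672, 613, 554, 495, 436]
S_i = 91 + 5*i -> [91, 96, 101, 106, 111]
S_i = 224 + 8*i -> [224, 232, 240, 248, 256]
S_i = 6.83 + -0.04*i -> [6.83, 6.79, 6.75, 6.71, 6.67]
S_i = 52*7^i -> [52, 364, 2548, 17836, 124852]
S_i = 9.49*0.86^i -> [9.49, 8.16, 7.02, 6.04, 5.19]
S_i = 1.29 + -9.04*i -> [1.29, -7.75, -16.79, -25.83, -34.87]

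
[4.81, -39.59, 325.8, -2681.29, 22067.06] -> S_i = 4.81*(-8.23)^i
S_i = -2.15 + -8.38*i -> [-2.15, -10.53, -18.91, -27.29, -35.67]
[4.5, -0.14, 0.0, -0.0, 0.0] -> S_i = 4.50*(-0.03)^i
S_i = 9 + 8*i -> [9, 17, 25, 33, 41]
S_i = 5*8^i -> [5, 40, 320, 2560, 20480]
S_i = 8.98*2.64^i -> [8.98, 23.71, 62.59, 165.23, 436.21]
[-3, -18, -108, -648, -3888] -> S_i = -3*6^i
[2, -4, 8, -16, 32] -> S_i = 2*-2^i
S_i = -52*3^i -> [-52, -156, -468, -1404, -4212]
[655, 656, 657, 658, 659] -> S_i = 655 + 1*i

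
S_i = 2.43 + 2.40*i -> [2.43, 4.83, 7.23, 9.63, 12.03]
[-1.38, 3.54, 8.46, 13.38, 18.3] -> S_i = -1.38 + 4.92*i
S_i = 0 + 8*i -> [0, 8, 16, 24, 32]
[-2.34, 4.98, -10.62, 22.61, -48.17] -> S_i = -2.34*(-2.13)^i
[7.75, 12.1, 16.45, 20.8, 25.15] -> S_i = 7.75 + 4.35*i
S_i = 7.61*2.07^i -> [7.61, 15.75, 32.61, 67.5, 139.72]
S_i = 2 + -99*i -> [2, -97, -196, -295, -394]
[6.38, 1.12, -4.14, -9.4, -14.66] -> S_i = 6.38 + -5.26*i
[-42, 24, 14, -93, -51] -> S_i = Random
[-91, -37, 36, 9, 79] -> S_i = Random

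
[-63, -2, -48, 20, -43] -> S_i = Random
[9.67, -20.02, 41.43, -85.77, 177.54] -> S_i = 9.67*(-2.07)^i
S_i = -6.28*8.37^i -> [-6.28, -52.56, -439.96, -3682.44, -30822.05]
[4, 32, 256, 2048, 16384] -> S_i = 4*8^i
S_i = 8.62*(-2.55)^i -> [8.62, -21.98, 56.05, -142.93, 364.48]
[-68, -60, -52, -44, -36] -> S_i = -68 + 8*i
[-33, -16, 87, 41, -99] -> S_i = Random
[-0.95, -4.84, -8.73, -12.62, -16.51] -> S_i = -0.95 + -3.89*i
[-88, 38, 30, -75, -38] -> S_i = Random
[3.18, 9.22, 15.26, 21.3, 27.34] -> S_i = 3.18 + 6.04*i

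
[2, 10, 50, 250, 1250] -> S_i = 2*5^i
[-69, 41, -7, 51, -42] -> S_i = Random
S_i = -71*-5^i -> [-71, 355, -1775, 8875, -44375]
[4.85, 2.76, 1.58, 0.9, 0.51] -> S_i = 4.85*0.57^i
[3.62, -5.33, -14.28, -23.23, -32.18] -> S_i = 3.62 + -8.95*i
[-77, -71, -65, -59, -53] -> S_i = -77 + 6*i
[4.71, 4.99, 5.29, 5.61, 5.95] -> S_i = 4.71*1.06^i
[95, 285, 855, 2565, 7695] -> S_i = 95*3^i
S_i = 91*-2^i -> [91, -182, 364, -728, 1456]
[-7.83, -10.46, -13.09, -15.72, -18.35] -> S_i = -7.83 + -2.63*i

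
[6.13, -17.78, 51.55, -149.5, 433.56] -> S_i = 6.13*(-2.90)^i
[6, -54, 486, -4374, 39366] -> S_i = 6*-9^i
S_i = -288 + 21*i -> [-288, -267, -246, -225, -204]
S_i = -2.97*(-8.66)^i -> [-2.97, 25.72, -222.74, 1928.9, -16704.29]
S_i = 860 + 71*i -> [860, 931, 1002, 1073, 1144]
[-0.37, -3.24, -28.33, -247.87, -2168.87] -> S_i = -0.37*8.75^i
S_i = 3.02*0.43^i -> [3.02, 1.3, 0.56, 0.24, 0.1]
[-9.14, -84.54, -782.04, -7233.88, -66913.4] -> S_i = -9.14*9.25^i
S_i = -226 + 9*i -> [-226, -217, -208, -199, -190]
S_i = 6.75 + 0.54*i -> [6.75, 7.29, 7.83, 8.37, 8.91]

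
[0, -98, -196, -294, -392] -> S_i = 0 + -98*i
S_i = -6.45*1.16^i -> [-6.45, -7.48, -8.68, -10.07, -11.68]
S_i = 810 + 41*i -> [810, 851, 892, 933, 974]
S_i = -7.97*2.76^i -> [-7.97, -22.0, -60.71, -167.57, -462.48]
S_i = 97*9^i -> [97, 873, 7857, 70713, 636417]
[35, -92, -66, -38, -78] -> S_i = Random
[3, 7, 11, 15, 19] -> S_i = 3 + 4*i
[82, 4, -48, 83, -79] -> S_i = Random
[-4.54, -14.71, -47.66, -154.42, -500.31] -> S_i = -4.54*3.24^i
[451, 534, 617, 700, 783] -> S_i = 451 + 83*i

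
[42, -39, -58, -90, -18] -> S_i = Random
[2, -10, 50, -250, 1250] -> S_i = 2*-5^i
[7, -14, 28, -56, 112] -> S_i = 7*-2^i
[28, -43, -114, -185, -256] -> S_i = 28 + -71*i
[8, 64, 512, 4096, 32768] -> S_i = 8*8^i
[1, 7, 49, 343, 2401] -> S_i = 1*7^i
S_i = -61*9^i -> [-61, -549, -4941, -44469, -400221]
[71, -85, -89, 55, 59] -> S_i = Random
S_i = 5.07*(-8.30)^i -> [5.07, -42.08, 349.27, -2898.96, 24061.37]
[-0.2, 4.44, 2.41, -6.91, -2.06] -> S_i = Random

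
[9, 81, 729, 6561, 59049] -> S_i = 9*9^i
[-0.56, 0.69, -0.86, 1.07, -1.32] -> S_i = -0.56*(-1.24)^i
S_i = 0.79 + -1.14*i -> [0.79, -0.35, -1.49, -2.63, -3.77]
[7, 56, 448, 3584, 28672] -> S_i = 7*8^i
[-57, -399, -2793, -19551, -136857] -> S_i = -57*7^i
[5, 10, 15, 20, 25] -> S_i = 5 + 5*i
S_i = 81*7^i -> [81, 567, 3969, 27783, 194481]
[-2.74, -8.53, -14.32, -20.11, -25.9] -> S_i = -2.74 + -5.79*i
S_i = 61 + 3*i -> [61, 64, 67, 70, 73]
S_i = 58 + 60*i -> [58, 118, 178, 238, 298]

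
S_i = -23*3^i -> [-23, -69, -207, -621, -1863]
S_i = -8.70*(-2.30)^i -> [-8.7, 20.01, -46.02, 105.85, -243.46]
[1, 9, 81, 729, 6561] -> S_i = 1*9^i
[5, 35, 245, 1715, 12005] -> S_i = 5*7^i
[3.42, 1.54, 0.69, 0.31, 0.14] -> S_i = 3.42*0.45^i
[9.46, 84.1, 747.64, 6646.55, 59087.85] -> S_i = 9.46*8.89^i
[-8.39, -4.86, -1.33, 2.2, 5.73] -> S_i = -8.39 + 3.53*i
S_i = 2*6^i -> [2, 12, 72, 432, 2592]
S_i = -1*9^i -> [-1, -9, -81, -729, -6561]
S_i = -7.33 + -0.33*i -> [-7.33, -7.66, -7.99, -8.32, -8.65]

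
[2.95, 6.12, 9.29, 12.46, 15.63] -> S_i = 2.95 + 3.17*i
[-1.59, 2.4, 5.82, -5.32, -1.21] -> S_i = Random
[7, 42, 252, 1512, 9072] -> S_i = 7*6^i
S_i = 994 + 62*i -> [994, 1056, 1118, 1180, 1242]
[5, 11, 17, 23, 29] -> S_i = 5 + 6*i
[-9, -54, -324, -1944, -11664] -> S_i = -9*6^i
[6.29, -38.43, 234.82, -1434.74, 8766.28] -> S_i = 6.29*(-6.11)^i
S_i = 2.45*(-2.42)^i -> [2.45, -5.93, 14.35, -34.72, 84.03]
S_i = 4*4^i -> [4, 16, 64, 256, 1024]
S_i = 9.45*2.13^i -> [9.45, 20.13, 42.87, 91.32, 194.51]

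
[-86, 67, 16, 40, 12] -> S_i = Random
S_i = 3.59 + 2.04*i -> [3.59, 5.63, 7.67, 9.71, 11.75]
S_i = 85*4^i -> [85, 340, 1360, 5440, 21760]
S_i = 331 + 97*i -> [331, 428, 525, 622, 719]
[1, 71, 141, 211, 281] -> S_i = 1 + 70*i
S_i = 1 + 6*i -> [1, 7, 13, 19, 25]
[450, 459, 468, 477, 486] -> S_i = 450 + 9*i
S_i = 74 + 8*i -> [74, 82, 90, 98, 106]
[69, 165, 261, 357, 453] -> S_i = 69 + 96*i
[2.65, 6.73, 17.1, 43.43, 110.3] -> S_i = 2.65*2.54^i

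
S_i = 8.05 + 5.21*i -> [8.05, 13.26, 18.47, 23.68, 28.89]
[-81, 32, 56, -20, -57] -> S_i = Random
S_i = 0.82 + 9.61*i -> [0.82, 10.43, 20.04, 29.65, 39.26]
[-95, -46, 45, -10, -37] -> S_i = Random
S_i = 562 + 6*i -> [562, 568, 574, 580, 586]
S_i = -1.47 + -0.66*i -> [-1.47, -2.13, -2.79, -3.45, -4.11]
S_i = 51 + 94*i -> [51, 145, 239, 333, 427]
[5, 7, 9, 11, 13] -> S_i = 5 + 2*i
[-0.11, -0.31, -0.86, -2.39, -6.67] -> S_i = -0.11*2.79^i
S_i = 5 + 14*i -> [5, 19, 33, 47, 61]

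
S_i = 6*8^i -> [6, 48, 384, 3072, 24576]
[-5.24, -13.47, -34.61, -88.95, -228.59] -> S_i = -5.24*2.57^i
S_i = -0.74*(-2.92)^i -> [-0.74, 2.16, -6.31, 18.42, -53.8]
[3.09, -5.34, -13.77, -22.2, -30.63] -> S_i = 3.09 + -8.43*i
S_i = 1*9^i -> [1, 9, 81, 729, 6561]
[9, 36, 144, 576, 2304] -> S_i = 9*4^i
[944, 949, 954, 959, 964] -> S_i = 944 + 5*i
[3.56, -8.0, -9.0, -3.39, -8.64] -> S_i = Random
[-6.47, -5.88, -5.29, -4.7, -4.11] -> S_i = -6.47 + 0.59*i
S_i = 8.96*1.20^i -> [8.96, 10.75, 12.9, 15.48, 18.58]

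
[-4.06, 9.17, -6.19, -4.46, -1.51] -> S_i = Random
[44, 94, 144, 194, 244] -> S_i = 44 + 50*i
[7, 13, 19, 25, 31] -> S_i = 7 + 6*i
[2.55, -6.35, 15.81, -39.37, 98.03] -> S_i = 2.55*(-2.49)^i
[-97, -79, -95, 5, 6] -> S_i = Random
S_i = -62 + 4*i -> [-62, -58, -54, -50, -46]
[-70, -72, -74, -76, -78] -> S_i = -70 + -2*i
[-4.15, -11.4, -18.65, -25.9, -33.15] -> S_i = -4.15 + -7.25*i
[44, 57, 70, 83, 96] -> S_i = 44 + 13*i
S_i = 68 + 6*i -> [68, 74, 80, 86, 92]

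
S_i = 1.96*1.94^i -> [1.96, 3.8, 7.38, 14.31, 27.76]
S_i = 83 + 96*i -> [83, 179, 275, 371, 467]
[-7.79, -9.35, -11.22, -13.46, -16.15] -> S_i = -7.79*1.20^i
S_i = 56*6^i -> [56, 336, 2016, 12096, 72576]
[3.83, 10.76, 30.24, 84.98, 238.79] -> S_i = 3.83*2.81^i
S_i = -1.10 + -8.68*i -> [-1.1, -9.78, -18.46, -27.14, -35.82]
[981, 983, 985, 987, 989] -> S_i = 981 + 2*i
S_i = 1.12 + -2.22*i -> [1.12, -1.1, -3.32, -5.54, -7.76]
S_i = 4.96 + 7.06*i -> [4.96, 12.02, 19.08, 26.14, 33.2]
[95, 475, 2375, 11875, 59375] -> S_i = 95*5^i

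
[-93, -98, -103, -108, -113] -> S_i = -93 + -5*i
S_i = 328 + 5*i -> [328, 333, 338, 343, 348]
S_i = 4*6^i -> [4, 24, 144, 864, 5184]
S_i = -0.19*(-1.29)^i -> [-0.19, 0.25, -0.32, 0.41, -0.53]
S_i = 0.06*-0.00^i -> [0.06, -0.0, 0.0, -0.0, 0.0]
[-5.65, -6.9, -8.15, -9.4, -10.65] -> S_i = -5.65 + -1.25*i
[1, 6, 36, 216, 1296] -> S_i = 1*6^i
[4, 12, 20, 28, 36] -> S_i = 4 + 8*i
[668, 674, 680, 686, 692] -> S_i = 668 + 6*i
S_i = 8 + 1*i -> [8, 9, 10, 11, 12]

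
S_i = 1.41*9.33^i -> [1.41, 13.16, 122.74, 1145.15, 10684.29]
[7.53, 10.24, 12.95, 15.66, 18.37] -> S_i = 7.53 + 2.71*i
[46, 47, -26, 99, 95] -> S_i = Random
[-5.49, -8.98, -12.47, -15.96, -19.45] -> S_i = -5.49 + -3.49*i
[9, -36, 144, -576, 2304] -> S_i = 9*-4^i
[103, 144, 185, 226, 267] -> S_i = 103 + 41*i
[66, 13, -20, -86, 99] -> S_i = Random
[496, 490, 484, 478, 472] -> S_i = 496 + -6*i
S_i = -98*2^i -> [-98, -196, -392, -784, -1568]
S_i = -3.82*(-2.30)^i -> [-3.82, 8.79, -20.21, 46.48, -106.9]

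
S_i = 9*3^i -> [9, 27, 81, 243, 729]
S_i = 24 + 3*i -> [24, 27, 30, 33, 36]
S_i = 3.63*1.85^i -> [3.63, 6.72, 12.42, 22.98, 42.52]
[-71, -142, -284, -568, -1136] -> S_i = -71*2^i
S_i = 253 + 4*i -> [253, 257, 261, 265, 269]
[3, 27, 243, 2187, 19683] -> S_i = 3*9^i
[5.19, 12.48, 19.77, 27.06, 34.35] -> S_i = 5.19 + 7.29*i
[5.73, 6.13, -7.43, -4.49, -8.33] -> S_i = Random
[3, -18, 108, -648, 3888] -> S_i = 3*-6^i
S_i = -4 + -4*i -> [-4, -8, -12, -16, -20]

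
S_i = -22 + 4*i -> [-22, -18, -14, -10, -6]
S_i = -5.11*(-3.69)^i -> [-5.11, 18.86, -69.58, 256.74, -947.38]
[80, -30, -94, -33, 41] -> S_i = Random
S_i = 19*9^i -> [19, 171, 1539, 13851, 124659]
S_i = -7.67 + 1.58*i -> [-7.67, -6.09, -4.51, -2.93, -1.35]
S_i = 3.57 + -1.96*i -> [3.57, 1.61, -0.35, -2.31, -4.27]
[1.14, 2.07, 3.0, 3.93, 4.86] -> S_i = 1.14 + 0.93*i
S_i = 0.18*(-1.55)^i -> [0.18, -0.28, 0.43, -0.67, 1.04]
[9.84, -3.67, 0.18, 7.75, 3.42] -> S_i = Random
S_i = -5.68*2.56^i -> [-5.68, -14.54, -37.22, -95.29, -243.95]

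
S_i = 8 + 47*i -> [8, 55, 102, 149, 196]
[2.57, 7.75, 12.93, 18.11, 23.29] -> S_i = 2.57 + 5.18*i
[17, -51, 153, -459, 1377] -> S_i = 17*-3^i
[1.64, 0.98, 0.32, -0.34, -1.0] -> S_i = 1.64 + -0.66*i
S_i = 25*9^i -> [25, 225, 2025, 18225, 164025]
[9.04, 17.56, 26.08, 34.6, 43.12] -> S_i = 9.04 + 8.52*i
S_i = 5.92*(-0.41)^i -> [5.92, -2.43, 1.0, -0.41, 0.17]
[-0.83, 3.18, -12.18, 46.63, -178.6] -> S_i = -0.83*(-3.83)^i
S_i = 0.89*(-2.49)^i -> [0.89, -2.22, 5.52, -13.74, 34.21]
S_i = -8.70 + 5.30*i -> [-8.7, -3.4, 1.9, 7.2, 12.5]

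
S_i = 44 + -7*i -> [44, 37, 30, 23, 16]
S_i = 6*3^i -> [6, 18, 54, 162, 486]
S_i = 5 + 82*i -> [5, 87, 169, 251, 333]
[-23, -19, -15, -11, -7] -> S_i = -23 + 4*i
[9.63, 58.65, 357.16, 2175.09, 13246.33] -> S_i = 9.63*6.09^i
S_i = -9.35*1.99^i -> [-9.35, -18.61, -37.03, -73.68, -146.63]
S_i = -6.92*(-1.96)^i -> [-6.92, 13.56, -26.58, 52.1, -102.12]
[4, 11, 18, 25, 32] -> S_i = 4 + 7*i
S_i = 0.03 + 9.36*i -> [0.03, 9.39, 18.75, 28.11, 37.47]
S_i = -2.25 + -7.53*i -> [-2.25, -9.78, -17.31, -24.84, -32.37]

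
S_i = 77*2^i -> [77, 154, 308, 616, 1232]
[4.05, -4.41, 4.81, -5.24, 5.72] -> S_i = 4.05*(-1.09)^i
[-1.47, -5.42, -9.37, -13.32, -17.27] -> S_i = -1.47 + -3.95*i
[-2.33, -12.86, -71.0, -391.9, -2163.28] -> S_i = -2.33*5.52^i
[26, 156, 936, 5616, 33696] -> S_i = 26*6^i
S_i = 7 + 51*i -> [7, 58, 109, 160, 211]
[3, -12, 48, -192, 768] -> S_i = 3*-4^i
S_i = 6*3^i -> [6, 18, 54, 162, 486]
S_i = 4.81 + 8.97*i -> [4.81, 13.78, 22.75, 31.72, 40.69]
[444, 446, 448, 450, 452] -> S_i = 444 + 2*i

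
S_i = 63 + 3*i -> [63, 66, 69, 72, 75]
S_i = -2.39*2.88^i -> [-2.39, -6.88, -19.82, -57.09, -164.43]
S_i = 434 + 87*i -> [434, 521, 608, 695, 782]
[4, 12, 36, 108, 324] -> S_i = 4*3^i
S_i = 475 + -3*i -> [475, 472, 469, 466, 463]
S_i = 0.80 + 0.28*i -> [0.8, 1.08, 1.36, 1.64, 1.92]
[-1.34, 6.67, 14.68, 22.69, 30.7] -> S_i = -1.34 + 8.01*i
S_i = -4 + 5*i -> [-4, 1, 6, 11, 16]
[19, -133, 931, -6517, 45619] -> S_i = 19*-7^i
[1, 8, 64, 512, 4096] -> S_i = 1*8^i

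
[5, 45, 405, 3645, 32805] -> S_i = 5*9^i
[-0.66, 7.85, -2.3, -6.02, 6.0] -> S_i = Random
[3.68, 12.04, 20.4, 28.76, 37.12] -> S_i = 3.68 + 8.36*i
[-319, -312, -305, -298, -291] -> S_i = -319 + 7*i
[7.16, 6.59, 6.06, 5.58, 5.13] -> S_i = 7.16*0.92^i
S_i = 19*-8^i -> [19, -152, 1216, -9728, 77824]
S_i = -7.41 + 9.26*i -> [-7.41, 1.85, 11.11, 20.37, 29.63]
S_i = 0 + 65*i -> [0, 65, 130, 195, 260]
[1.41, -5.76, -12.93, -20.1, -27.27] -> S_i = 1.41 + -7.17*i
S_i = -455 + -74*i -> [-455, -529, -603, -677, -751]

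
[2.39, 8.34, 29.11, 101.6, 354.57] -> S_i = 2.39*3.49^i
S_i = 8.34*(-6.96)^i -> [8.34, -58.05, 404.0, -2811.86, 19570.55]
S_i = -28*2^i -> [-28, -56, -112, -224, -448]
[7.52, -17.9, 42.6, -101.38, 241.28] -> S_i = 7.52*(-2.38)^i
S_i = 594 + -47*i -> [594, 547, 500, 453, 406]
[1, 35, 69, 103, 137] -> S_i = 1 + 34*i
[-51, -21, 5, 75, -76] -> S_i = Random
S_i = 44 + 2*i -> [44, 46, 48, 50, 52]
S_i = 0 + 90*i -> [0, 90, 180, 270, 360]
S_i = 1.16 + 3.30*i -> [1.16, 4.46, 7.76, 11.06, 14.36]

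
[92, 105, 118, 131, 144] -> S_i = 92 + 13*i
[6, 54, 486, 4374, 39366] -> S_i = 6*9^i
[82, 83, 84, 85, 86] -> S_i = 82 + 1*i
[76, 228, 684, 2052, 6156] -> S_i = 76*3^i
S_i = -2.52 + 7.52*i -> [-2.52, 5.0, 12.52, 20.04, 27.56]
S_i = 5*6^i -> [5, 30, 180, 1080, 6480]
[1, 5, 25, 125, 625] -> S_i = 1*5^i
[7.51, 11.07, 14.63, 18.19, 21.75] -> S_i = 7.51 + 3.56*i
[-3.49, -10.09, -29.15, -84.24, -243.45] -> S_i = -3.49*2.89^i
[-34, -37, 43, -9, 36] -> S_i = Random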